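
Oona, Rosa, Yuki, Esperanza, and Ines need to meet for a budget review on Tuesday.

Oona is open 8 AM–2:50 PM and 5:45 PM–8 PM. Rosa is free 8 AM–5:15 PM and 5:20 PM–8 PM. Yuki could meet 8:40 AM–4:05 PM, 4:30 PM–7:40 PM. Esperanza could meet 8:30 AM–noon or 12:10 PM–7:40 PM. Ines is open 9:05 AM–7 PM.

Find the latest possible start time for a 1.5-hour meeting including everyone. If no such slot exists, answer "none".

Oona ∩ Rosa: 08:00-14:50, 17:45-20:00.
Oona ∩ Rosa ∩ Yuki: 08:40-14:50, 17:45-19:40.
Oona ∩ Rosa ∩ Yuki ∩ Esperanza: 08:40-12:00, 12:10-14:50, 17:45-19:40.
Oona ∩ Rosa ∩ Yuki ∩ Esperanza ∩ Ines: 09:05-12:00, 12:10-14:50, 17:45-19:00.
So the common availability across everyone is 09:05-12:00, 12:10-14:50, 17:45-19:00.
The last common window of at least 90 minutes is 12:10-14:50; a 90-minute meeting can start as late as 13:20 and still end by 14:50.

13:20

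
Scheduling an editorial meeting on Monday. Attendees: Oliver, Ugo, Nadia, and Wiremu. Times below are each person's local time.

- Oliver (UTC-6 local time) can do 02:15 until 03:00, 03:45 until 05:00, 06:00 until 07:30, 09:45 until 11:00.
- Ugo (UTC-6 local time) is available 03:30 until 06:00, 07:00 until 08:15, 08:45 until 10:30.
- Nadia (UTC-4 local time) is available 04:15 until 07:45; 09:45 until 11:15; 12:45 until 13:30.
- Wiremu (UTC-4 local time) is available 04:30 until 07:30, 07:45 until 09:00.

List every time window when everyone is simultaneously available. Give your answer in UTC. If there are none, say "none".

Oliver in UTC: 08:15-09:00, 09:45-11:00, 12:00-13:30, 15:45-17:00 (add 6h to convert from UTC-6).
Ugo in UTC: 09:30-12:00, 13:00-14:15, 14:45-16:30 (add 6h to convert from UTC-6).
Nadia in UTC: 08:15-11:45, 13:45-15:15, 16:45-17:30 (add 4h to convert from UTC-4).
Wiremu in UTC: 08:30-11:30, 11:45-13:00 (add 4h to convert from UTC-4).
Oliver ∩ Ugo: 09:45-11:00, 13:00-13:30, 15:45-16:30.
Oliver ∩ Ugo ∩ Nadia: 09:45-11:00.
Oliver ∩ Ugo ∩ Nadia ∩ Wiremu: 09:45-11:00.

09:45-11:00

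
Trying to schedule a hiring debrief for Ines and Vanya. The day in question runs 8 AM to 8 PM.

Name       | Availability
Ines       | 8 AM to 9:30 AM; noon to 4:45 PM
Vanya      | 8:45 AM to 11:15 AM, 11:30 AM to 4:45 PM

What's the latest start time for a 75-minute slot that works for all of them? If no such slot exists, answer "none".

15:30

Ines ∩ Vanya: 08:45-09:30, 12:00-16:45.
Those are the intersection windows.
The last common window of at least 75 minutes is 12:00-16:45; a 75-minute meeting can start as late as 15:30 and still end by 16:45.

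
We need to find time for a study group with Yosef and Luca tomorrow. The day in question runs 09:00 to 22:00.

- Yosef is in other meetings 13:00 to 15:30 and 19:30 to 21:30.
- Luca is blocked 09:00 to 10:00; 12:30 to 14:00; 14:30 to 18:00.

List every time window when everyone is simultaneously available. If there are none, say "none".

Yosef free: 09:00-13:00, 15:30-19:30, 21:30-22:00 (invert busy blocks within the working day).
Luca free: 10:00-12:30, 14:00-14:30, 18:00-22:00 (invert busy blocks within the working day).
Yosef ∩ Luca: 10:00-12:30, 18:00-19:30, 21:30-22:00.

10:00-12:30, 18:00-19:30, 21:30-22:00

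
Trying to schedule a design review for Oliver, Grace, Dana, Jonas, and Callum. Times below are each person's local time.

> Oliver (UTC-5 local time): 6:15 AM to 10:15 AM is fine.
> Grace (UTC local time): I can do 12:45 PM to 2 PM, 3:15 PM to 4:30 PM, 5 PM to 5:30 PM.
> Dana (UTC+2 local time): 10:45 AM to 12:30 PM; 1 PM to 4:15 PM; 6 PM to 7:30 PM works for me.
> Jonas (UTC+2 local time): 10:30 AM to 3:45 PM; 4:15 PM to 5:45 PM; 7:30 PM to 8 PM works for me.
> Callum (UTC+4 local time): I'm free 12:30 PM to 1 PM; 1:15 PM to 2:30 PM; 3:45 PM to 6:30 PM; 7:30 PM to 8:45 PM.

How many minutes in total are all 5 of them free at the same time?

60

Oliver in UTC: 11:15-15:15 (add 5h to convert from UTC-5).
Grace in UTC: 12:45-14:00, 15:15-16:30, 17:00-17:30.
Dana in UTC: 08:45-10:30, 11:00-14:15, 16:00-17:30 (subtract 2h to convert from UTC+2).
Jonas in UTC: 08:30-13:45, 14:15-15:45, 17:30-18:00 (subtract 2h to convert from UTC+2).
Callum in UTC: 08:30-09:00, 09:15-10:30, 11:45-14:30, 15:30-16:45 (subtract 4h to convert from UTC+4).
Oliver ∩ Grace: 12:45-14:00.
Oliver ∩ Grace ∩ Dana: 12:45-14:00.
Oliver ∩ Grace ∩ Dana ∩ Jonas: 12:45-13:45.
Oliver ∩ Grace ∩ Dana ∩ Jonas ∩ Callum: 12:45-13:45.
That's a single block of 60 minutes.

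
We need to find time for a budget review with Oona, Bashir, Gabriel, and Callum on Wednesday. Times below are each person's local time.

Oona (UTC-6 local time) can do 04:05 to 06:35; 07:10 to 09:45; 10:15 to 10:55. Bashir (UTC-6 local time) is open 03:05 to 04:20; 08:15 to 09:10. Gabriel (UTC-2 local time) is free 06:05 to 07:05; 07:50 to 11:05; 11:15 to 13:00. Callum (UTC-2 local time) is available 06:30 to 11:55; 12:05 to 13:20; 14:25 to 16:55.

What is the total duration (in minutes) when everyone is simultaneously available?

60

Oona in UTC: 10:05-12:35, 13:10-15:45, 16:15-16:55 (add 6h to convert from UTC-6).
Bashir in UTC: 09:05-10:20, 14:15-15:10 (add 6h to convert from UTC-6).
Gabriel in UTC: 08:05-09:05, 09:50-13:05, 13:15-15:00 (add 2h to convert from UTC-2).
Callum in UTC: 08:30-13:55, 14:05-15:20, 16:25-18:55 (add 2h to convert from UTC-2).
Oona ∩ Bashir: 10:05-10:20, 14:15-15:10.
Oona ∩ Bashir ∩ Gabriel: 10:05-10:20, 14:15-15:00.
Oona ∩ Bashir ∩ Gabriel ∩ Callum: 10:05-10:20, 14:15-15:00.
Summing the common windows: 15 + 45 = 60 minutes.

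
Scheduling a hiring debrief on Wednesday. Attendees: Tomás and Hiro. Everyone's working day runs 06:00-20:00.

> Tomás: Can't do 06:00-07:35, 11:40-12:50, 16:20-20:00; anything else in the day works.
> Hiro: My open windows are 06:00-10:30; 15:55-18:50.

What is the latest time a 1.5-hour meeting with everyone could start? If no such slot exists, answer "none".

Tomás free: 07:35-11:40, 12:50-16:20 (invert busy blocks within the working day).
Hiro free: 06:00-10:30, 15:55-18:50.
Tomás ∩ Hiro: 07:35-10:30, 15:55-16:20.
So the common availability across everyone is 07:35-10:30, 15:55-16:20.
The last common window of at least 90 minutes is 07:35-10:30; a 90-minute meeting can start as late as 09:00 and still end by 10:30.

09:00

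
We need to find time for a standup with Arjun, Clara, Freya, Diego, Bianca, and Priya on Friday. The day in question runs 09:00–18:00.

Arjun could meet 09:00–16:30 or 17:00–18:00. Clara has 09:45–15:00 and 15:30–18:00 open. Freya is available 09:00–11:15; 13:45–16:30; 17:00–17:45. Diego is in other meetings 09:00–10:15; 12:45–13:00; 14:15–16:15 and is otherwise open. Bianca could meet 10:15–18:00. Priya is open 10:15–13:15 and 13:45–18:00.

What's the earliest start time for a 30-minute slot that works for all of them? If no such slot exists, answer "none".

10:15

Arjun free: 09:00-16:30, 17:00-18:00.
Clara free: 09:45-15:00, 15:30-18:00.
Freya free: 09:00-11:15, 13:45-16:30, 17:00-17:45.
Diego free: 10:15-12:45, 13:00-14:15, 16:15-18:00 (invert busy blocks within the working day).
Bianca free: 10:15-18:00.
Priya free: 10:15-13:15, 13:45-18:00.
Arjun ∩ Clara: 09:45-15:00, 15:30-16:30, 17:00-18:00.
Arjun ∩ Clara ∩ Freya: 09:45-11:15, 13:45-15:00, 15:30-16:30, 17:00-17:45.
Arjun ∩ Clara ∩ Freya ∩ Diego: 10:15-11:15, 13:45-14:15, 16:15-16:30, 17:00-17:45.
Arjun ∩ Clara ∩ Freya ∩ Diego ∩ Bianca: 10:15-11:15, 13:45-14:15, 16:15-16:30, 17:00-17:45.
Arjun ∩ Clara ∩ Freya ∩ Diego ∩ Bianca ∩ Priya: 10:15-11:15, 13:45-14:15, 16:15-16:30, 17:00-17:45.
So the common availability across everyone is 10:15-11:15, 13:45-14:15, 16:15-16:30, 17:00-17:45.
The first common window of at least 30 minutes is 10:15-11:15, so the earliest start is 10:15.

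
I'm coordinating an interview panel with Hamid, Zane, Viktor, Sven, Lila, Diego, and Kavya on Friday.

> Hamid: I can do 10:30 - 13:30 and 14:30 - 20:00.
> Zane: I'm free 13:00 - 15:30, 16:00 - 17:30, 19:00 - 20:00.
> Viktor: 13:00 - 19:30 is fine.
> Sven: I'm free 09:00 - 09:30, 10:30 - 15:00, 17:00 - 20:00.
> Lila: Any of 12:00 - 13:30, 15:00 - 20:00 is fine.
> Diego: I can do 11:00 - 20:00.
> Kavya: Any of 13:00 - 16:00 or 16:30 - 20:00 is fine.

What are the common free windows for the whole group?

Hamid ∩ Zane: 13:00-13:30, 14:30-15:30, 16:00-17:30, 19:00-20:00.
Hamid ∩ Zane ∩ Viktor: 13:00-13:30, 14:30-15:30, 16:00-17:30, 19:00-19:30.
Hamid ∩ Zane ∩ Viktor ∩ Sven: 13:00-13:30, 14:30-15:00, 17:00-17:30, 19:00-19:30.
Hamid ∩ Zane ∩ Viktor ∩ Sven ∩ Lila: 13:00-13:30, 17:00-17:30, 19:00-19:30.
Hamid ∩ Zane ∩ Viktor ∩ Sven ∩ Lila ∩ Diego: 13:00-13:30, 17:00-17:30, 19:00-19:30.
Hamid ∩ Zane ∩ Viktor ∩ Sven ∩ Lila ∩ Diego ∩ Kavya: 13:00-13:30, 17:00-17:30, 19:00-19:30.

13:00-13:30, 17:00-17:30, 19:00-19:30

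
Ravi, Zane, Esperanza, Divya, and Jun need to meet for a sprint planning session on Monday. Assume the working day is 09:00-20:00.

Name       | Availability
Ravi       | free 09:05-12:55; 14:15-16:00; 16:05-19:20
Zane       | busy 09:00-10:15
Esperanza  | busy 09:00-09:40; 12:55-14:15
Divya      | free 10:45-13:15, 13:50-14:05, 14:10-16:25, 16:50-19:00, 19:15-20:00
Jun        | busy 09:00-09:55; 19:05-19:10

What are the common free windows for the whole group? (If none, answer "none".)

10:45-12:55, 14:15-16:00, 16:05-16:25, 16:50-19:00, 19:15-19:20

Ravi free: 09:05-12:55, 14:15-16:00, 16:05-19:20.
Zane free: 10:15-20:00 (invert busy blocks within the working day).
Esperanza free: 09:40-12:55, 14:15-20:00 (invert busy blocks within the working day).
Divya free: 10:45-13:15, 13:50-14:05, 14:10-16:25, 16:50-19:00, 19:15-20:00.
Jun free: 09:55-19:05, 19:10-20:00 (invert busy blocks within the working day).
Ravi ∩ Zane: 10:15-12:55, 14:15-16:00, 16:05-19:20.
Ravi ∩ Zane ∩ Esperanza: 10:15-12:55, 14:15-16:00, 16:05-19:20.
Ravi ∩ Zane ∩ Esperanza ∩ Divya: 10:45-12:55, 14:15-16:00, 16:05-16:25, 16:50-19:00, 19:15-19:20.
Ravi ∩ Zane ∩ Esperanza ∩ Divya ∩ Jun: 10:45-12:55, 14:15-16:00, 16:05-16:25, 16:50-19:00, 19:15-19:20.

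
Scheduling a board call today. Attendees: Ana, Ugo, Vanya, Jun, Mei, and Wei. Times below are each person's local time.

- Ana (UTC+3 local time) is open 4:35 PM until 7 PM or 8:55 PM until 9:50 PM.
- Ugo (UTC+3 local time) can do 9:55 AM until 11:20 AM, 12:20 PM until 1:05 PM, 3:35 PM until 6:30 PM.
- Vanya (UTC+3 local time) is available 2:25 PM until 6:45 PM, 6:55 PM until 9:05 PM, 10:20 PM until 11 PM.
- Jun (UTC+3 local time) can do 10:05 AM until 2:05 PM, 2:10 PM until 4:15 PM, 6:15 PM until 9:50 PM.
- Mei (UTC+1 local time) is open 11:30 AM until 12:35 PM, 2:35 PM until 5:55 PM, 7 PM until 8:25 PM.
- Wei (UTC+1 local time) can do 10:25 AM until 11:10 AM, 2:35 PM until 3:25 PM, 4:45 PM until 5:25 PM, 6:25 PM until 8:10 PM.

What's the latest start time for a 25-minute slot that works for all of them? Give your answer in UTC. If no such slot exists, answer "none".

Ana in UTC: 13:35-16:00, 17:55-18:50 (subtract 3h to convert from UTC+3).
Ugo in UTC: 06:55-08:20, 09:20-10:05, 12:35-15:30 (subtract 3h to convert from UTC+3).
Vanya in UTC: 11:25-15:45, 15:55-18:05, 19:20-20:00 (subtract 3h to convert from UTC+3).
Jun in UTC: 07:05-11:05, 11:10-13:15, 15:15-18:50 (subtract 3h to convert from UTC+3).
Mei in UTC: 10:30-11:35, 13:35-16:55, 18:00-19:25 (subtract 1h to convert from UTC+1).
Wei in UTC: 09:25-10:10, 13:35-14:25, 15:45-16:25, 17:25-19:10 (subtract 1h to convert from UTC+1).
Ana ∩ Ugo: 13:35-15:30.
Ana ∩ Ugo ∩ Vanya: 13:35-15:30.
Ana ∩ Ugo ∩ Vanya ∩ Jun: 15:15-15:30.
Ana ∩ Ugo ∩ Vanya ∩ Jun ∩ Mei: 15:15-15:30.
Ana ∩ Ugo ∩ Vanya ∩ Jun ∩ Mei ∩ Wei: ∅.
There is no time when everyone is free.
No common window is at least 25 minutes long.

none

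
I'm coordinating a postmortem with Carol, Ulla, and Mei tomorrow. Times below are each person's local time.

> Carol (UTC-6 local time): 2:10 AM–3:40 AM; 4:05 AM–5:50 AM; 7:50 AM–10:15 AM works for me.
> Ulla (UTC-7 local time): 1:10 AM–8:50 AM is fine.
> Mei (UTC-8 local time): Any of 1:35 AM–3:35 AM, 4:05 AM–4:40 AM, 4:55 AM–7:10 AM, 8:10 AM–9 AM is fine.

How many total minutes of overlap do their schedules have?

Carol in UTC: 08:10-09:40, 10:05-11:50, 13:50-16:15 (add 6h to convert from UTC-6).
Ulla in UTC: 08:10-15:50 (add 7h to convert from UTC-7).
Mei in UTC: 09:35-11:35, 12:05-12:40, 12:55-15:10, 16:10-17:00 (add 8h to convert from UTC-8).
Carol ∩ Ulla: 08:10-09:40, 10:05-11:50, 13:50-15:50.
Carol ∩ Ulla ∩ Mei: 09:35-09:40, 10:05-11:35, 13:50-15:10.
Summing the common windows: 5 + 90 + 80 = 175 minutes.

175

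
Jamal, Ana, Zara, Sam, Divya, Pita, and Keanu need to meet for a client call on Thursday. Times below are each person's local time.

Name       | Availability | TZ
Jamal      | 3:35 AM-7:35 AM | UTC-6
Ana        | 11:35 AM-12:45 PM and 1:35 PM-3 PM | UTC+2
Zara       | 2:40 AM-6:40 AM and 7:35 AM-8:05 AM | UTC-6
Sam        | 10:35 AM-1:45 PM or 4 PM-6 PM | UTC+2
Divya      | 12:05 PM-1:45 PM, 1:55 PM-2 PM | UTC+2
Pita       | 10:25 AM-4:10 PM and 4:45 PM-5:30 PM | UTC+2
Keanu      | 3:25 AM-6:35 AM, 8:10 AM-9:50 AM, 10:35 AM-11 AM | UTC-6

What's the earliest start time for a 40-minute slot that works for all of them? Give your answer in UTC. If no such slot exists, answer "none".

Jamal in UTC: 09:35-13:35 (add 6h to convert from UTC-6).
Ana in UTC: 09:35-10:45, 11:35-13:00 (subtract 2h to convert from UTC+2).
Zara in UTC: 08:40-12:40, 13:35-14:05 (add 6h to convert from UTC-6).
Sam in UTC: 08:35-11:45, 14:00-16:00 (subtract 2h to convert from UTC+2).
Divya in UTC: 10:05-11:45, 11:55-12:00 (subtract 2h to convert from UTC+2).
Pita in UTC: 08:25-14:10, 14:45-15:30 (subtract 2h to convert from UTC+2).
Keanu in UTC: 09:25-12:35, 14:10-15:50, 16:35-17:00 (add 6h to convert from UTC-6).
Jamal ∩ Ana: 09:35-10:45, 11:35-13:00.
Jamal ∩ Ana ∩ Zara: 09:35-10:45, 11:35-12:40.
Jamal ∩ Ana ∩ Zara ∩ Sam: 09:35-10:45, 11:35-11:45.
Jamal ∩ Ana ∩ Zara ∩ Sam ∩ Divya: 10:05-10:45, 11:35-11:45.
Jamal ∩ Ana ∩ Zara ∩ Sam ∩ Divya ∩ Pita: 10:05-10:45, 11:35-11:45.
Jamal ∩ Ana ∩ Zara ∩ Sam ∩ Divya ∩ Pita ∩ Keanu: 10:05-10:45, 11:35-11:45.
Those are the intersection windows.
The first common window of at least 40 minutes is 10:05-10:45, so the earliest start is 10:05.

10:05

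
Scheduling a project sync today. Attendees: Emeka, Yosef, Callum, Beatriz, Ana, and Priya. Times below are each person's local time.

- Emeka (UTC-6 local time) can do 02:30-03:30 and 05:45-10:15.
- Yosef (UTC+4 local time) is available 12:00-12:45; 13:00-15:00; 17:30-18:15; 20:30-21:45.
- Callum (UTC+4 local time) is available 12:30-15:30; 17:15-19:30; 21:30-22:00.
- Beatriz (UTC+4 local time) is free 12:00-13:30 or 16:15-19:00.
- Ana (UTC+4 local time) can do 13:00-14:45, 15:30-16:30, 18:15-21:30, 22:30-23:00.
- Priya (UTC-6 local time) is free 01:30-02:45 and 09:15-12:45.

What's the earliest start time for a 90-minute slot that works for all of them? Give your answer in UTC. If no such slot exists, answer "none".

Emeka in UTC: 08:30-09:30, 11:45-16:15 (add 6h to convert from UTC-6).
Yosef in UTC: 08:00-08:45, 09:00-11:00, 13:30-14:15, 16:30-17:45 (subtract 4h to convert from UTC+4).
Callum in UTC: 08:30-11:30, 13:15-15:30, 17:30-18:00 (subtract 4h to convert from UTC+4).
Beatriz in UTC: 08:00-09:30, 12:15-15:00 (subtract 4h to convert from UTC+4).
Ana in UTC: 09:00-10:45, 11:30-12:30, 14:15-17:30, 18:30-19:00 (subtract 4h to convert from UTC+4).
Priya in UTC: 07:30-08:45, 15:15-18:45 (add 6h to convert from UTC-6).
Emeka ∩ Yosef: 08:30-08:45, 09:00-09:30, 13:30-14:15.
Emeka ∩ Yosef ∩ Callum: 08:30-08:45, 09:00-09:30, 13:30-14:15.
Emeka ∩ Yosef ∩ Callum ∩ Beatriz: 08:30-08:45, 09:00-09:30, 13:30-14:15.
Emeka ∩ Yosef ∩ Callum ∩ Beatriz ∩ Ana: 09:00-09:30.
Emeka ∩ Yosef ∩ Callum ∩ Beatriz ∩ Ana ∩ Priya: ∅.
There is no time when everyone is free.
No common window is at least 90 minutes long.

none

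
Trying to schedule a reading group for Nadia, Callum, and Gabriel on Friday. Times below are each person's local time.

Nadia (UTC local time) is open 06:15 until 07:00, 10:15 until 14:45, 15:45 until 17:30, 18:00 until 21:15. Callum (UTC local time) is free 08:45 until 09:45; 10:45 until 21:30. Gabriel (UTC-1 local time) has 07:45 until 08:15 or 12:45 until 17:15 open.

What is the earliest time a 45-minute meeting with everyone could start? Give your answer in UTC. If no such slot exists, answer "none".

13:45

Nadia in UTC: 06:15-07:00, 10:15-14:45, 15:45-17:30, 18:00-21:15.
Callum in UTC: 08:45-09:45, 10:45-21:30.
Gabriel in UTC: 08:45-09:15, 13:45-18:15 (add 1h to convert from UTC-1).
Nadia ∩ Callum: 10:45-14:45, 15:45-17:30, 18:00-21:15.
Nadia ∩ Callum ∩ Gabriel: 13:45-14:45, 15:45-17:30, 18:00-18:15.
The first common window of at least 45 minutes is 13:45-14:45, so the earliest start is 13:45.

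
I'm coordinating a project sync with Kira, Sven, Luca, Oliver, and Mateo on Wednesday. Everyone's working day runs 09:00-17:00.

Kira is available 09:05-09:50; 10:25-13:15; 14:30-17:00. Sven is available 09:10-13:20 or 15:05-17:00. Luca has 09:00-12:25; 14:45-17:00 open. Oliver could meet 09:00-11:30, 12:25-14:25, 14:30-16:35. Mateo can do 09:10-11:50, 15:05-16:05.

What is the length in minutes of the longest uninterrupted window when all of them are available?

Kira ∩ Sven: 09:10-09:50, 10:25-13:15, 15:05-17:00.
Kira ∩ Sven ∩ Luca: 09:10-09:50, 10:25-12:25, 15:05-17:00.
Kira ∩ Sven ∩ Luca ∩ Oliver: 09:10-09:50, 10:25-11:30, 15:05-16:35.
Kira ∩ Sven ∩ Luca ∩ Oliver ∩ Mateo: 09:10-09:50, 10:25-11:30, 15:05-16:05.
The longest is 10:25-11:30 at 65 minutes.

65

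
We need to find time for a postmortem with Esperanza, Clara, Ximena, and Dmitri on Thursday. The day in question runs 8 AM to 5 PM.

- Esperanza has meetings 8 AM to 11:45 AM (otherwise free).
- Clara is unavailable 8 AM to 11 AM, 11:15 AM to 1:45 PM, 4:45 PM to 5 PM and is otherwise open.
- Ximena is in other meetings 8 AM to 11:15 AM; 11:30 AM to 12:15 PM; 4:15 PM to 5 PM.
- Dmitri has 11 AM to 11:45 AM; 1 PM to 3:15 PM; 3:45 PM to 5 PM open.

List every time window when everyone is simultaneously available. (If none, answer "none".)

13:45-15:15, 15:45-16:15

Esperanza free: 11:45-17:00 (invert busy blocks within the working day).
Clara free: 11:00-11:15, 13:45-16:45 (invert busy blocks within the working day).
Ximena free: 11:15-11:30, 12:15-16:15 (invert busy blocks within the working day).
Dmitri free: 11:00-11:45, 13:00-15:15, 15:45-17:00.
Esperanza ∩ Clara: 13:45-16:45.
Esperanza ∩ Clara ∩ Ximena: 13:45-16:15.
Esperanza ∩ Clara ∩ Ximena ∩ Dmitri: 13:45-15:15, 15:45-16:15.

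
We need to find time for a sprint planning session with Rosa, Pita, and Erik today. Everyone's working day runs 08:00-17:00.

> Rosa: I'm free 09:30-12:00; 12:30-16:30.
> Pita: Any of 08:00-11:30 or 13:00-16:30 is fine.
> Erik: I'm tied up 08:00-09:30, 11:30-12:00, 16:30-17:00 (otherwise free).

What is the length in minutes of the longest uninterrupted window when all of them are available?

210

Rosa free: 09:30-12:00, 12:30-16:30.
Pita free: 08:00-11:30, 13:00-16:30.
Erik free: 09:30-11:30, 12:00-16:30 (invert busy blocks within the working day).
Rosa ∩ Pita: 09:30-11:30, 13:00-16:30.
Rosa ∩ Pita ∩ Erik: 09:30-11:30, 13:00-16:30.
So the common availability across everyone is 09:30-11:30, 13:00-16:30.
The longest is 13:00-16:30 at 210 minutes.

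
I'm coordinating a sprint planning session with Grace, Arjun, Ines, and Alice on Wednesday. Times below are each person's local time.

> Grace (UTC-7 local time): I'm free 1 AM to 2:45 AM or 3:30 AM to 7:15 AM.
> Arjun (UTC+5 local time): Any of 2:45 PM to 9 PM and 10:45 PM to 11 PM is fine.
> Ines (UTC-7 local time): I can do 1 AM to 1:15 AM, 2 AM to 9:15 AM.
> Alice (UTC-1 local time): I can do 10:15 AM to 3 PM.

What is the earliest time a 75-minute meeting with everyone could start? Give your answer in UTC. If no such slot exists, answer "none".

Grace in UTC: 08:00-09:45, 10:30-14:15 (add 7h to convert from UTC-7).
Arjun in UTC: 09:45-16:00, 17:45-18:00 (subtract 5h to convert from UTC+5).
Ines in UTC: 08:00-08:15, 09:00-16:15 (add 7h to convert from UTC-7).
Alice in UTC: 11:15-16:00 (add 1h to convert from UTC-1).
Grace ∩ Arjun: 10:30-14:15.
Grace ∩ Arjun ∩ Ines: 10:30-14:15.
Grace ∩ Arjun ∩ Ines ∩ Alice: 11:15-14:15.
The first common window of at least 75 minutes is 11:15-14:15, so the earliest start is 11:15.

11:15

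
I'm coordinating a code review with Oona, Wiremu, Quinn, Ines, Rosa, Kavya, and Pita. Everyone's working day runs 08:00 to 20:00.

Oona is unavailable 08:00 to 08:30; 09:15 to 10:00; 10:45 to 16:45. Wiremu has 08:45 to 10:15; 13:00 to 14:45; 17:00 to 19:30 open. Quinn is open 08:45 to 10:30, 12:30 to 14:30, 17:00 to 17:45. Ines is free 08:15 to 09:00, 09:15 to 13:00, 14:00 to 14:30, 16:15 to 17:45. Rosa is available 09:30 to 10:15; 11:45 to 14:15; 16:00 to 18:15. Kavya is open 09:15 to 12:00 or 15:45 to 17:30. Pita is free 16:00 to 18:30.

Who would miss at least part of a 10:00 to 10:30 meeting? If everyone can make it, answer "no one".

Pita, Rosa, Wiremu

Oona free: 08:30-09:15, 10:00-10:45, 16:45-20:00 (invert busy blocks within the working day).
Wiremu free: 08:45-10:15, 13:00-14:45, 17:00-19:30.
Quinn free: 08:45-10:30, 12:30-14:30, 17:00-17:45.
Ines free: 08:15-09:00, 09:15-13:00, 14:00-14:30, 16:15-17:45.
Rosa free: 09:30-10:15, 11:45-14:15, 16:00-18:15.
Kavya free: 09:15-12:00, 15:45-17:30.
Pita free: 16:00-18:30.
Oona: free for 10:00-10:30. Wiremu: not fully free for 10:00-10:30. Quinn: free for 10:00-10:30. Ines: free for 10:00-10:30. Rosa: not fully free for 10:00-10:30. Kavya: free for 10:00-10:30. Pita: not fully free for 10:00-10:30.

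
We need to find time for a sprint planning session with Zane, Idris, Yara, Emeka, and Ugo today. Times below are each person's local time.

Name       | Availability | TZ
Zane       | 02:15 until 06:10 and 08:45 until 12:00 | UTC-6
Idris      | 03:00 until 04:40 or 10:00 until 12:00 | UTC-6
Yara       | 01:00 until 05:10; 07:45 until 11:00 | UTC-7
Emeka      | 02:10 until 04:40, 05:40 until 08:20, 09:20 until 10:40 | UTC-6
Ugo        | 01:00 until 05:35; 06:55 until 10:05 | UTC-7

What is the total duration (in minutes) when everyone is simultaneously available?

140

Zane in UTC: 08:15-12:10, 14:45-18:00 (add 6h to convert from UTC-6).
Idris in UTC: 09:00-10:40, 16:00-18:00 (add 6h to convert from UTC-6).
Yara in UTC: 08:00-12:10, 14:45-18:00 (add 7h to convert from UTC-7).
Emeka in UTC: 08:10-10:40, 11:40-14:20, 15:20-16:40 (add 6h to convert from UTC-6).
Ugo in UTC: 08:00-12:35, 13:55-17:05 (add 7h to convert from UTC-7).
Zane ∩ Idris: 09:00-10:40, 16:00-18:00.
Zane ∩ Idris ∩ Yara: 09:00-10:40, 16:00-18:00.
Zane ∩ Idris ∩ Yara ∩ Emeka: 09:00-10:40, 16:00-16:40.
Zane ∩ Idris ∩ Yara ∩ Emeka ∩ Ugo: 09:00-10:40, 16:00-16:40.
Summing the common windows: 100 + 40 = 140 minutes.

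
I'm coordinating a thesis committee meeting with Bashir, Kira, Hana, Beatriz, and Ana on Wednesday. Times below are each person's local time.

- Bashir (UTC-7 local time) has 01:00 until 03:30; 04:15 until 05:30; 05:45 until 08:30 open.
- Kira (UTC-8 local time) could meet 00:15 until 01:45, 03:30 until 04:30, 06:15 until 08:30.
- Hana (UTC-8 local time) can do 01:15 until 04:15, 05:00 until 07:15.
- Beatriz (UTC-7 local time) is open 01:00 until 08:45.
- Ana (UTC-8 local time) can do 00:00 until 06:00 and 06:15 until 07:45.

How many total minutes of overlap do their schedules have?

135

Bashir in UTC: 08:00-10:30, 11:15-12:30, 12:45-15:30 (add 7h to convert from UTC-7).
Kira in UTC: 08:15-09:45, 11:30-12:30, 14:15-16:30 (add 8h to convert from UTC-8).
Hana in UTC: 09:15-12:15, 13:00-15:15 (add 8h to convert from UTC-8).
Beatriz in UTC: 08:00-15:45 (add 7h to convert from UTC-7).
Ana in UTC: 08:00-14:00, 14:15-15:45 (add 8h to convert from UTC-8).
Bashir ∩ Kira: 08:15-09:45, 11:30-12:30, 14:15-15:30.
Bashir ∩ Kira ∩ Hana: 09:15-09:45, 11:30-12:15, 14:15-15:15.
Bashir ∩ Kira ∩ Hana ∩ Beatriz: 09:15-09:45, 11:30-12:15, 14:15-15:15.
Bashir ∩ Kira ∩ Hana ∩ Beatriz ∩ Ana: 09:15-09:45, 11:30-12:15, 14:15-15:15.
Summing the common windows: 30 + 45 + 60 = 135 minutes.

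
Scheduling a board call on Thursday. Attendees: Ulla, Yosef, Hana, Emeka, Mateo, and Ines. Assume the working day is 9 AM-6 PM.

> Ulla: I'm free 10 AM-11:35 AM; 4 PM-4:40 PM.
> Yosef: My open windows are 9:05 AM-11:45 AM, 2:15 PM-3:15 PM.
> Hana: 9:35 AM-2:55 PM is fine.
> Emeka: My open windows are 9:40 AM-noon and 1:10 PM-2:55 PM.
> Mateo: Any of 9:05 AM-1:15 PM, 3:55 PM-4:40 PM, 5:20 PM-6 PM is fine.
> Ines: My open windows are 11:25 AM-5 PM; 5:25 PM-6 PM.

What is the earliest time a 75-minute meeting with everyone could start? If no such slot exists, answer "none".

none

Ulla ∩ Yosef: 10:00-11:35.
Ulla ∩ Yosef ∩ Hana: 10:00-11:35.
Ulla ∩ Yosef ∩ Hana ∩ Emeka: 10:00-11:35.
Ulla ∩ Yosef ∩ Hana ∩ Emeka ∩ Mateo: 10:00-11:35.
Ulla ∩ Yosef ∩ Hana ∩ Emeka ∩ Mateo ∩ Ines: 11:25-11:35.
So the common availability across everyone is 11:25-11:35.
No common window is at least 75 minutes long.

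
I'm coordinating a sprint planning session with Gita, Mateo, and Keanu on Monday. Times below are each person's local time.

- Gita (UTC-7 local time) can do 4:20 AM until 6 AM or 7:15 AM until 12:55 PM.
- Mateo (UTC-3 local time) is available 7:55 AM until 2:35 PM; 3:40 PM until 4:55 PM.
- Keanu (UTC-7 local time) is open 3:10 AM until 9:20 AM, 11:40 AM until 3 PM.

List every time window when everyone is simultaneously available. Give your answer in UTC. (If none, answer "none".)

11:20-13:00, 14:15-16:20, 18:40-19:55

Gita in UTC: 11:20-13:00, 14:15-19:55 (add 7h to convert from UTC-7).
Mateo in UTC: 10:55-17:35, 18:40-19:55 (add 3h to convert from UTC-3).
Keanu in UTC: 10:10-16:20, 18:40-22:00 (add 7h to convert from UTC-7).
Gita ∩ Mateo: 11:20-13:00, 14:15-17:35, 18:40-19:55.
Gita ∩ Mateo ∩ Keanu: 11:20-13:00, 14:15-16:20, 18:40-19:55.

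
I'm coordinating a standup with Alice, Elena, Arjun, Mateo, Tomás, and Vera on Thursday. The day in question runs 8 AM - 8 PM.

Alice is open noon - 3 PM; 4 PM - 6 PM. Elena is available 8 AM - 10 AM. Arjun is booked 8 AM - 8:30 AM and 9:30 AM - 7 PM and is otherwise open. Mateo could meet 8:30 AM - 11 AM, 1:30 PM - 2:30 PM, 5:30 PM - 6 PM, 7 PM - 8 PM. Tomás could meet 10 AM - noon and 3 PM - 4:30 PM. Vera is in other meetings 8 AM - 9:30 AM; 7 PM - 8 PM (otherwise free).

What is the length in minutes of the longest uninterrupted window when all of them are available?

0

Alice free: 12:00-15:00, 16:00-18:00.
Elena free: 08:00-10:00.
Arjun free: 08:30-09:30, 19:00-20:00 (invert busy blocks within the working day).
Mateo free: 08:30-11:00, 13:30-14:30, 17:30-18:00, 19:00-20:00.
Tomás free: 10:00-12:00, 15:00-16:30.
Vera free: 09:30-19:00 (invert busy blocks within the working day).
Alice ∩ Elena: ∅.
Alice ∩ Elena ∩ Arjun: ∅.
Alice ∩ Elena ∩ Arjun ∩ Mateo: ∅.
Alice ∩ Elena ∩ Arjun ∩ Mateo ∩ Tomás: ∅.
Alice ∩ Elena ∩ Arjun ∩ Mateo ∩ Tomás ∩ Vera: ∅.
There is no time when everyone is free.
No common window exists, so the longest block is 0 minutes.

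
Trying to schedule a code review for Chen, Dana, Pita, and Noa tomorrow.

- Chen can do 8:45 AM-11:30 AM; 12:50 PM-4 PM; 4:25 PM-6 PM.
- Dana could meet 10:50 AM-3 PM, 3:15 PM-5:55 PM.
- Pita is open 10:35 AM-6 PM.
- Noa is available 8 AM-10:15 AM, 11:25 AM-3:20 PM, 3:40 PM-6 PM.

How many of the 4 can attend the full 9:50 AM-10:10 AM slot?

Chen and Noa can make the full 09:50-10:10 slot — that's 2.

2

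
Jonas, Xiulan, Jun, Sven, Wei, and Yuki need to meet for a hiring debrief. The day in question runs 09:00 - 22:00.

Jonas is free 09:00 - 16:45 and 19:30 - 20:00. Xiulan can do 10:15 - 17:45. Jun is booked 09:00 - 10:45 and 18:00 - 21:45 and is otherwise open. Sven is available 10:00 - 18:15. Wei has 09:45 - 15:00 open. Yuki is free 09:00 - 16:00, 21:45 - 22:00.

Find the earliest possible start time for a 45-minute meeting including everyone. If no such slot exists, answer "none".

10:45

Jonas free: 09:00-16:45, 19:30-20:00.
Xiulan free: 10:15-17:45.
Jun free: 10:45-18:00, 21:45-22:00 (invert busy blocks within the working day).
Sven free: 10:00-18:15.
Wei free: 09:45-15:00.
Yuki free: 09:00-16:00, 21:45-22:00.
Jonas ∩ Xiulan: 10:15-16:45.
Jonas ∩ Xiulan ∩ Jun: 10:45-16:45.
Jonas ∩ Xiulan ∩ Jun ∩ Sven: 10:45-16:45.
Jonas ∩ Xiulan ∩ Jun ∩ Sven ∩ Wei: 10:45-15:00.
Jonas ∩ Xiulan ∩ Jun ∩ Sven ∩ Wei ∩ Yuki: 10:45-15:00.
So the common availability across everyone is 10:45-15:00.
The first common window of at least 45 minutes is 10:45-15:00, so the earliest start is 10:45.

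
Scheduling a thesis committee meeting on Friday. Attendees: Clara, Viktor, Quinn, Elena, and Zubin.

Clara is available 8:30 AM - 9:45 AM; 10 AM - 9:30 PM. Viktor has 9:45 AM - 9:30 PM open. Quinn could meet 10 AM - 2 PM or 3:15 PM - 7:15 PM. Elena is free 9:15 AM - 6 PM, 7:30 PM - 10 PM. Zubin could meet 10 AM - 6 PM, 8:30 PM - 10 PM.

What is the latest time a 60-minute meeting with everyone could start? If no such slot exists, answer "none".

17:00

Clara ∩ Viktor: 10:00-21:30.
Clara ∩ Viktor ∩ Quinn: 10:00-14:00, 15:15-19:15.
Clara ∩ Viktor ∩ Quinn ∩ Elena: 10:00-14:00, 15:15-18:00.
Clara ∩ Viktor ∩ Quinn ∩ Elena ∩ Zubin: 10:00-14:00, 15:15-18:00.
The last common window of at least 60 minutes is 15:15-18:00; a 60-minute meeting can start as late as 17:00 and still end by 18:00.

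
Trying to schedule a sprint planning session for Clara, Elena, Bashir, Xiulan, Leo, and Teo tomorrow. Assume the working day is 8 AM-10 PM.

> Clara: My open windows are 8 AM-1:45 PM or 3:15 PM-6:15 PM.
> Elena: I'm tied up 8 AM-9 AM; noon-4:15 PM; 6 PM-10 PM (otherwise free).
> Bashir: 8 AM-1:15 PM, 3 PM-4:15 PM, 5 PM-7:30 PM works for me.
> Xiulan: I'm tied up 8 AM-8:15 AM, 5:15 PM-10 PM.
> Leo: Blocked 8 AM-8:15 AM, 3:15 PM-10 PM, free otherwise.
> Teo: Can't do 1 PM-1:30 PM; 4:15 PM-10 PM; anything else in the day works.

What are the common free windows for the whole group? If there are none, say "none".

Clara free: 08:00-13:45, 15:15-18:15.
Elena free: 09:00-12:00, 16:15-18:00 (invert busy blocks within the working day).
Bashir free: 08:00-13:15, 15:00-16:15, 17:00-19:30.
Xiulan free: 08:15-17:15 (invert busy blocks within the working day).
Leo free: 08:15-15:15 (invert busy blocks within the working day).
Teo free: 08:00-13:00, 13:30-16:15 (invert busy blocks within the working day).
Clara ∩ Elena: 09:00-12:00, 16:15-18:00.
Clara ∩ Elena ∩ Bashir: 09:00-12:00, 17:00-18:00.
Clara ∩ Elena ∩ Bashir ∩ Xiulan: 09:00-12:00, 17:00-17:15.
Clara ∩ Elena ∩ Bashir ∩ Xiulan ∩ Leo: 09:00-12:00.
Clara ∩ Elena ∩ Bashir ∩ Xiulan ∩ Leo ∩ Teo: 09:00-12:00.

09:00-12:00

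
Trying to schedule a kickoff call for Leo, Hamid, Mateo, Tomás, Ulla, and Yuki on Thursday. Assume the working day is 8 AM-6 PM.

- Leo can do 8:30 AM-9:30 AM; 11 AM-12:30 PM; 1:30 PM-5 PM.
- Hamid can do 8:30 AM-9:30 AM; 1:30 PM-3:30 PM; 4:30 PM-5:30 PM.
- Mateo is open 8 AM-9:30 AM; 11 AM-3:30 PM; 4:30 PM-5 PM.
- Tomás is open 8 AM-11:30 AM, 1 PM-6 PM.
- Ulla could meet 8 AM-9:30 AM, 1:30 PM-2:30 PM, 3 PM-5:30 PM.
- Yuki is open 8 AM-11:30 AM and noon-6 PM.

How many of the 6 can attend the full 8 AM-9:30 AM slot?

Mateo, Tomás, Ulla, and Yuki can make the full 08:00-09:30 slot — that's 4.

4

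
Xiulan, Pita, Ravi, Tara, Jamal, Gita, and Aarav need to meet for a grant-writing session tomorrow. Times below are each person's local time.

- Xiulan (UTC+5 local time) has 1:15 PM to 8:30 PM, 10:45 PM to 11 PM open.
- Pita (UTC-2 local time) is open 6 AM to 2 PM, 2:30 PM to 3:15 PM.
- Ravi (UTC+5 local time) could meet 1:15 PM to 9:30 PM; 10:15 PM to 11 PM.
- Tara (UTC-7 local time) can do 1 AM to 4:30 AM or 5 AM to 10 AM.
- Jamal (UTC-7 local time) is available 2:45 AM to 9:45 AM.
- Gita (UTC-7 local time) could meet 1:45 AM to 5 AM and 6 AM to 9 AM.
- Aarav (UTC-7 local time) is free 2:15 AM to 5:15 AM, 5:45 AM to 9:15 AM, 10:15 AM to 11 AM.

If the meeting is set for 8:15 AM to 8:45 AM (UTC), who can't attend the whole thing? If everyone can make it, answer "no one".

Aarav, Gita, Jamal

Xiulan in UTC: 08:15-15:30, 17:45-18:00 (subtract 5h to convert from UTC+5).
Pita in UTC: 08:00-16:00, 16:30-17:15 (add 2h to convert from UTC-2).
Ravi in UTC: 08:15-16:30, 17:15-18:00 (subtract 5h to convert from UTC+5).
Tara in UTC: 08:00-11:30, 12:00-17:00 (add 7h to convert from UTC-7).
Jamal in UTC: 09:45-16:45 (add 7h to convert from UTC-7).
Gita in UTC: 08:45-12:00, 13:00-16:00 (add 7h to convert from UTC-7).
Aarav in UTC: 09:15-12:15, 12:45-16:15, 17:15-18:00 (add 7h to convert from UTC-7).
Xiulan: free for 08:15-08:45. Pita: free for 08:15-08:45. Ravi: free for 08:15-08:45. Tara: free for 08:15-08:45. Jamal: not fully free for 08:15-08:45. Gita: not fully free for 08:15-08:45. Aarav: not fully free for 08:15-08:45.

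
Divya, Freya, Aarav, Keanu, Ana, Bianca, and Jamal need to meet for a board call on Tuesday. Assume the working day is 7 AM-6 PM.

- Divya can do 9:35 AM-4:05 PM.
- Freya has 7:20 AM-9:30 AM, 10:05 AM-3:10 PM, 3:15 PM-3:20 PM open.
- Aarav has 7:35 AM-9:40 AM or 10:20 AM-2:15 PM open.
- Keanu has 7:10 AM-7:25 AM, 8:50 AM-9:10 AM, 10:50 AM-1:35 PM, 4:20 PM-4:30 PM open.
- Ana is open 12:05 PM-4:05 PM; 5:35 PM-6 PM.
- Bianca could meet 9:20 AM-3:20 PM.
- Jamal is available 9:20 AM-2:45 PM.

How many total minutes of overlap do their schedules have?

Divya ∩ Freya: 10:05-15:10, 15:15-15:20.
Divya ∩ Freya ∩ Aarav: 10:20-14:15.
Divya ∩ Freya ∩ Aarav ∩ Keanu: 10:50-13:35.
Divya ∩ Freya ∩ Aarav ∩ Keanu ∩ Ana: 12:05-13:35.
Divya ∩ Freya ∩ Aarav ∩ Keanu ∩ Ana ∩ Bianca: 12:05-13:35.
Divya ∩ Freya ∩ Aarav ∩ Keanu ∩ Ana ∩ Bianca ∩ Jamal: 12:05-13:35.
So the common availability across everyone is 12:05-13:35.
That's a single block of 90 minutes.

90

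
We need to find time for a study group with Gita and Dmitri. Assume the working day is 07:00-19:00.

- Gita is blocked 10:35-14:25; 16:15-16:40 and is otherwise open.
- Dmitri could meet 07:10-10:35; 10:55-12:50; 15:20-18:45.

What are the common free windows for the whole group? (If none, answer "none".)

07:10-10:35, 15:20-16:15, 16:40-18:45

Gita free: 07:00-10:35, 14:25-16:15, 16:40-19:00 (invert busy blocks within the working day).
Dmitri free: 07:10-10:35, 10:55-12:50, 15:20-18:45.
Gita ∩ Dmitri: 07:10-10:35, 15:20-16:15, 16:40-18:45.
So the common availability across everyone is 07:10-10:35, 15:20-16:15, 16:40-18:45.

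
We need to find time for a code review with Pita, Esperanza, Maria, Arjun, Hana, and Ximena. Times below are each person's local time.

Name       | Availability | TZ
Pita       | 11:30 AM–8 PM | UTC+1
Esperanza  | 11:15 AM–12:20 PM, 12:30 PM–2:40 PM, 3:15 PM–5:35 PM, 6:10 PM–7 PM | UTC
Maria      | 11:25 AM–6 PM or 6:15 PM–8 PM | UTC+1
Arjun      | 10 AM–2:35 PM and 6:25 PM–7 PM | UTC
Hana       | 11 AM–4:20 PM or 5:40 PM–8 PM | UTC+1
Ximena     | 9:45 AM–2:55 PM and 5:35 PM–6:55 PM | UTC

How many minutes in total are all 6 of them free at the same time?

Pita in UTC: 10:30-19:00 (subtract 1h to convert from UTC+1).
Esperanza in UTC: 11:15-12:20, 12:30-14:40, 15:15-17:35, 18:10-19:00.
Maria in UTC: 10:25-17:00, 17:15-19:00 (subtract 1h to convert from UTC+1).
Arjun in UTC: 10:00-14:35, 18:25-19:00.
Hana in UTC: 10:00-15:20, 16:40-19:00 (subtract 1h to convert from UTC+1).
Ximena in UTC: 09:45-14:55, 17:35-18:55.
Pita ∩ Esperanza: 11:15-12:20, 12:30-14:40, 15:15-17:35, 18:10-19:00.
Pita ∩ Esperanza ∩ Maria: 11:15-12:20, 12:30-14:40, 15:15-17:00, 17:15-17:35, 18:10-19:00.
Pita ∩ Esperanza ∩ Maria ∩ Arjun: 11:15-12:20, 12:30-14:35, 18:25-19:00.
Pita ∩ Esperanza ∩ Maria ∩ Arjun ∩ Hana: 11:15-12:20, 12:30-14:35, 18:25-19:00.
Pita ∩ Esperanza ∩ Maria ∩ Arjun ∩ Hana ∩ Ximena: 11:15-12:20, 12:30-14:35, 18:25-18:55.
Summing the common windows: 65 + 125 + 30 = 220 minutes.

220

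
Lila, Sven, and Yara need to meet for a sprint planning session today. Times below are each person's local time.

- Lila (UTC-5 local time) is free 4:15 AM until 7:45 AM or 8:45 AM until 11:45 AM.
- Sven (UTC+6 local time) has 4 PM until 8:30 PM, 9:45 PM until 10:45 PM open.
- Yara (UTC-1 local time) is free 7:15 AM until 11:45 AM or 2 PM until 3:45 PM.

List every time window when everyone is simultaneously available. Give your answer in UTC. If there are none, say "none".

Lila in UTC: 09:15-12:45, 13:45-16:45 (add 5h to convert from UTC-5).
Sven in UTC: 10:00-14:30, 15:45-16:45 (subtract 6h to convert from UTC+6).
Yara in UTC: 08:15-12:45, 15:00-16:45 (add 1h to convert from UTC-1).
Lila ∩ Sven: 10:00-12:45, 13:45-14:30, 15:45-16:45.
Lila ∩ Sven ∩ Yara: 10:00-12:45, 15:45-16:45.

10:00-12:45, 15:45-16:45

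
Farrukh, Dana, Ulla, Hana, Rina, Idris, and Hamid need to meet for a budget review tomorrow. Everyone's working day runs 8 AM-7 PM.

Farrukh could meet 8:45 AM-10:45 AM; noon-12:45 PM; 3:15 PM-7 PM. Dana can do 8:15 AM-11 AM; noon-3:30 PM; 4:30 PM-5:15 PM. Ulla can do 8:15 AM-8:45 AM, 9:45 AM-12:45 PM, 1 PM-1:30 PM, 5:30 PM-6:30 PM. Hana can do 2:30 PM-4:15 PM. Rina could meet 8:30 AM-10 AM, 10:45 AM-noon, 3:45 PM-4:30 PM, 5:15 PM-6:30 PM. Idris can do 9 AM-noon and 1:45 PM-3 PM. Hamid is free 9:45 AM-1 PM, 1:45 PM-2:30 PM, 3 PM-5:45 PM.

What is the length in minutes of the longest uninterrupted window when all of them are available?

0

Farrukh ∩ Dana: 08:45-10:45, 12:00-12:45, 15:15-15:30, 16:30-17:15.
Farrukh ∩ Dana ∩ Ulla: 09:45-10:45, 12:00-12:45.
Farrukh ∩ Dana ∩ Ulla ∩ Hana: ∅.
Farrukh ∩ Dana ∩ Ulla ∩ Hana ∩ Rina: ∅.
Farrukh ∩ Dana ∩ Ulla ∩ Hana ∩ Rina ∩ Idris: ∅.
Farrukh ∩ Dana ∩ Ulla ∩ Hana ∩ Rina ∩ Idris ∩ Hamid: ∅.
There is no time when everyone is free.
No common window exists, so the longest block is 0 minutes.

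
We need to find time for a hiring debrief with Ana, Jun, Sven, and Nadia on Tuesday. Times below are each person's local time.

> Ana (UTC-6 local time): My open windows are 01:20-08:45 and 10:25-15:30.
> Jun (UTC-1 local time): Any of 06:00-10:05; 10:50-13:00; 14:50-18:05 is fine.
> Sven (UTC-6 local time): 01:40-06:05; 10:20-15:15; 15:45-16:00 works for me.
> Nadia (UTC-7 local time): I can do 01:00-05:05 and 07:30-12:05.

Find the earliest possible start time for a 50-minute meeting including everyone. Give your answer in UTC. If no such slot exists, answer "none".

Ana in UTC: 07:20-14:45, 16:25-21:30 (add 6h to convert from UTC-6).
Jun in UTC: 07:00-11:05, 11:50-14:00, 15:50-19:05 (add 1h to convert from UTC-1).
Sven in UTC: 07:40-12:05, 16:20-21:15, 21:45-22:00 (add 6h to convert from UTC-6).
Nadia in UTC: 08:00-12:05, 14:30-19:05 (add 7h to convert from UTC-7).
Ana ∩ Jun: 07:20-11:05, 11:50-14:00, 16:25-19:05.
Ana ∩ Jun ∩ Sven: 07:40-11:05, 11:50-12:05, 16:25-19:05.
Ana ∩ Jun ∩ Sven ∩ Nadia: 08:00-11:05, 11:50-12:05, 16:25-19:05.
The first common window of at least 50 minutes is 08:00-11:05, so the earliest start is 08:00.

08:00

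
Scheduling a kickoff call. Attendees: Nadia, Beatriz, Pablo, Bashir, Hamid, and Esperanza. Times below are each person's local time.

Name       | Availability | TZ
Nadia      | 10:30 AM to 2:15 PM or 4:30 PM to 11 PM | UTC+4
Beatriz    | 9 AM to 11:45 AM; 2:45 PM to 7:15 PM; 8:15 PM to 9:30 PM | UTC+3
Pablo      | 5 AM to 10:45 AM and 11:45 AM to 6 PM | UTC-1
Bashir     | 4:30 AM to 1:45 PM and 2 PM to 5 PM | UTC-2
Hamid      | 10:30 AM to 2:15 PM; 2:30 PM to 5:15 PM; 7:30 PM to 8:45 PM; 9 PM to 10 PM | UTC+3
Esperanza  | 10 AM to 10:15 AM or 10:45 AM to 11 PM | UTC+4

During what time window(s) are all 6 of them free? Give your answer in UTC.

Nadia in UTC: 06:30-10:15, 12:30-19:00 (subtract 4h to convert from UTC+4).
Beatriz in UTC: 06:00-08:45, 11:45-16:15, 17:15-18:30 (subtract 3h to convert from UTC+3).
Pablo in UTC: 06:00-11:45, 12:45-19:00 (add 1h to convert from UTC-1).
Bashir in UTC: 06:30-15:45, 16:00-19:00 (add 2h to convert from UTC-2).
Hamid in UTC: 07:30-11:15, 11:30-14:15, 16:30-17:45, 18:00-19:00 (subtract 3h to convert from UTC+3).
Esperanza in UTC: 06:00-06:15, 06:45-19:00 (subtract 4h to convert from UTC+4).
Nadia ∩ Beatriz: 06:30-08:45, 12:30-16:15, 17:15-18:30.
Nadia ∩ Beatriz ∩ Pablo: 06:30-08:45, 12:45-16:15, 17:15-18:30.
Nadia ∩ Beatriz ∩ Pablo ∩ Bashir: 06:30-08:45, 12:45-15:45, 16:00-16:15, 17:15-18:30.
Nadia ∩ Beatriz ∩ Pablo ∩ Bashir ∩ Hamid: 07:30-08:45, 12:45-14:15, 17:15-17:45, 18:00-18:30.
Nadia ∩ Beatriz ∩ Pablo ∩ Bashir ∩ Hamid ∩ Esperanza: 07:30-08:45, 12:45-14:15, 17:15-17:45, 18:00-18:30.

07:30-08:45, 12:45-14:15, 17:15-17:45, 18:00-18:30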